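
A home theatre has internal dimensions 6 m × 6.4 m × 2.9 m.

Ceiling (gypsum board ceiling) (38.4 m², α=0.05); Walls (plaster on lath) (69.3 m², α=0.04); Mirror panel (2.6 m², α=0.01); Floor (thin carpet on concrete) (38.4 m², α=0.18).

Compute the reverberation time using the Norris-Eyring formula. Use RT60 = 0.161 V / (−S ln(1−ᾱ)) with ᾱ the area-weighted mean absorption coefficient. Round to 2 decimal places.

Total surface area S = 38.4 + 69.3 + 2.6 + 38.4 = 148.7 m².
Σ(Sᵢαᵢ) = 38.4·0.05 + 69.3·0.04 + 2.6·0.01 + 38.4·0.18 = 11.630.
Mean coefficient ᾱ = A/S = 0.0782.
−S·ln(1−ᾱ) = −148.7 × ln(1 − 0.0782) = 12.108.
V = 6 × 6.4 × 2.9 = 111.36 m³.
T = 0.161·V/[−S·ln(1−ᾱ)] = 0.161·111.36/12.108 = 1.48 s.

1.48 seconds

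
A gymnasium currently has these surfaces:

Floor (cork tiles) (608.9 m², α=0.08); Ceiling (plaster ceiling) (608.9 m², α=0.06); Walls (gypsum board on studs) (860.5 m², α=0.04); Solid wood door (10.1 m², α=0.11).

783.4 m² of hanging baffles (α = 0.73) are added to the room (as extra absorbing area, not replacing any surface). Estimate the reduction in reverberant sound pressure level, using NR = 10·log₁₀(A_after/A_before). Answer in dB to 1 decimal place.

Equivalent absorption area: A_before = 608.9×0.08 + 608.9×0.06 + 860.5×0.04 + 10.1×0.11 = 120.777 m².
Treatment contributes 783.4·0.73 = 571.882 sabins.
New total A_after = 692.659 sabins.
Reduction = 10 log₁₀(A_after/A_before) = 10 log₁₀(5.7350) = 7.6 dB.

7.6 dB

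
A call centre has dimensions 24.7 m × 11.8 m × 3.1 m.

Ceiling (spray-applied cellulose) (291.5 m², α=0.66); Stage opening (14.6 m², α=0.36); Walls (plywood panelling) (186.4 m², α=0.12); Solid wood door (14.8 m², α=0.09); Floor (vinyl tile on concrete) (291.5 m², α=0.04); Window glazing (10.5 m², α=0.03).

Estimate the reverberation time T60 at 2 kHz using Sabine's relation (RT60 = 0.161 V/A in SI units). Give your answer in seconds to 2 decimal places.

Summing Sᵢαᵢ: 192.390 + 5.256 + 22.368 + 1.332 + 11.660 + 0.315 → A = 233.321 sabins.
Volume V = 24.7 × 11.8 × 3.1 = 903.526 m³.
Sabine: RT60 = 0.161 × 903.526 / 233.321 = 0.62 s.

0.62 s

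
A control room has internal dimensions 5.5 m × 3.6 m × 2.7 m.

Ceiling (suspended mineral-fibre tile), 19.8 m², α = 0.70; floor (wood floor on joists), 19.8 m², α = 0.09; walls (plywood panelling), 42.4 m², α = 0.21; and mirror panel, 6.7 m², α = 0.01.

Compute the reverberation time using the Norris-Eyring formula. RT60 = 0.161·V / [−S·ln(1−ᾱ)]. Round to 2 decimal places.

0.30 sec

S = Σ Sᵢ = 88.7 m².
Absorption A = 19.8·0.70 + 19.8·0.09 + 42.4·0.21 + 6.7·0.01 = 24.613 sabins.
ᾱ = 24.613 / 88.7 = 0.2775.
Eyring denominator: −S ln(1−ᾱ) = 28.831.
V = 5.5 × 3.6 × 2.7 = 53.46 m³.
RT60 = 0.161 × 53.46 / 28.831 = 0.30 s.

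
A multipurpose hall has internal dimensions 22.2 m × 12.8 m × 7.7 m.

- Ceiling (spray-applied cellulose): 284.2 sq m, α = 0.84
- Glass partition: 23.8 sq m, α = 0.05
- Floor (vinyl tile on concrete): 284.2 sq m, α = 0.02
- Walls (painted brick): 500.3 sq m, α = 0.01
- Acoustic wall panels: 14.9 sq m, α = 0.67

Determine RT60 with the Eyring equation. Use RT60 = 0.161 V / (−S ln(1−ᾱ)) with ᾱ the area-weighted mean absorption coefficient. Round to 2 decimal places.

S = Σ Sᵢ = 1107.4 sq m.
Σ(Sᵢαᵢ) = 284.2×0.84 + 23.8×0.05 + 284.2×0.02 + 500.3×0.01 + 14.9×0.67 = 260.588.
ᾱ = 260.588 / 1107.4 = 0.2353.
Eyring denominator: −S ln(1−ᾱ) = 297.084.
V = 22.2 × 12.8 × 7.7 = 2188.032 m³.
T = 0.161·V/[−S·ln(1−ᾱ)] = 0.161·2188.032/297.084 = 1.19 s.

1.19 seconds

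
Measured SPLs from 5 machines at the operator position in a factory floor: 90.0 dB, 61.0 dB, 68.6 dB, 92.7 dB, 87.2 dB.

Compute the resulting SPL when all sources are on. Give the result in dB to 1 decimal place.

Σ 10^(Lᵢ/10) = 3.395e+09.
Back to dB: 10·log₁₀ Σ = 95.3 dB.

95.3 dB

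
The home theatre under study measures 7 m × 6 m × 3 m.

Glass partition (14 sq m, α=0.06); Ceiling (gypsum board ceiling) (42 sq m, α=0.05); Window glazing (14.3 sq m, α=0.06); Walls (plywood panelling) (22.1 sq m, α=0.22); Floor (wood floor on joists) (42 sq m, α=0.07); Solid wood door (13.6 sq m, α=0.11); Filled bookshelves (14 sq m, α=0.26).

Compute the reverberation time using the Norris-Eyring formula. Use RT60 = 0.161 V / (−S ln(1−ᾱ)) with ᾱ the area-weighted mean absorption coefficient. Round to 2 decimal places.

1.15 s

Total surface area S = 14 + 42 + 14.3 + 22.1 + 42 + 13.6 + 14 = 162.0 sq m.
Absorption A = 14·0.06 + 42·0.05 + 14.3·0.06 + 22.1·0.22 + 42·0.07 + 13.6·0.11 + 14·0.26 = 16.736 sabins.
ᾱ = 16.736 / 162.0 = 0.1033.
−S·ln(1−ᾱ) = −162.0 × ln(1 − 0.1033) = 17.663.
V = 7 × 6 × 3 = 126 m³.
RT60 = 0.161 × 126 / 17.663 = 1.15 s.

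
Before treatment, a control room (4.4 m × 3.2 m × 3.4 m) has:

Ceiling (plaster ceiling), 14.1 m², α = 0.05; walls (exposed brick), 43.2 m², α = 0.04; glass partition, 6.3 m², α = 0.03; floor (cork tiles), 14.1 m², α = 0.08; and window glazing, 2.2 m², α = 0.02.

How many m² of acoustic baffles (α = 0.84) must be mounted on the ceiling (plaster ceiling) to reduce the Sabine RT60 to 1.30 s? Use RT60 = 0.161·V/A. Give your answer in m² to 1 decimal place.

Total absorption A₁ = 14.1·0.05 + 43.2·0.04 + 6.3·0.03 + 14.1·0.08 + 2.2·0.02
  = 0.705 + 1.728 + 0.189 + 1.128 + 0.044 = 3.794 m² sabins.
Required A₂ = 0.161·47.872/1.30 = 5.929 sabins.
ΔA needed = 5.929 − 3.794 = 2.135 sabins.
Net gain per m²: Δα = 0.84 − 0.05 = 0.79.
Panel area = 2.135 / 0.79 = 2.7 m².

2.7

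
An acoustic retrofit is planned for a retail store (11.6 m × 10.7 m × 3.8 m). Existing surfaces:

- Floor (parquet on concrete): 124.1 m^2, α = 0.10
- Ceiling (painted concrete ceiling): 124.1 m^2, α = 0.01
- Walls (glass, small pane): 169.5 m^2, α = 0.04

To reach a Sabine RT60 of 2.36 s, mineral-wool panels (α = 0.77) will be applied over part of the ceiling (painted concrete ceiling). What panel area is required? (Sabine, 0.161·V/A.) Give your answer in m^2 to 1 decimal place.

Total absorption A₁ = 124.1·0.10 + 124.1·0.01 + 169.5·0.04
  = 12.410 + 1.241 + 6.780 = 20.431 m^2 sabins.
Required A₂ = 0.161·471.656/2.36 = 32.177 sabins.
Absorption to add: 32.177 − 20.431 = 11.746 sabins.
Net gain per m^2: Δα = 0.77 − 0.01 = 0.76.
Panel area = 11.746 / 0.76 = 15.5 m^2.

15.5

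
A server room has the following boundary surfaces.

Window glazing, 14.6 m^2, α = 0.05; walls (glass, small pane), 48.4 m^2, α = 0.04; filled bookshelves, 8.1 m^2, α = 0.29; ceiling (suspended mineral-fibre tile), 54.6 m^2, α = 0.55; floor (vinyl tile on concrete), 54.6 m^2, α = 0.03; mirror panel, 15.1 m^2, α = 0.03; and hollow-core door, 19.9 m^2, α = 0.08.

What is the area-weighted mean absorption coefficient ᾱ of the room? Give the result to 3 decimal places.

0.180

S = Σ Sᵢ = 14.6 + 48.4 + 8.1 + 54.6 + 54.6 + 15.1 + 19.9 = 215.3 m^2.
A = 14.6*0.05 + 48.4*0.04 + 8.1*0.29 + 54.6*0.55 + 54.6*0.03 + 15.1*0.03 + 19.9*0.08 = 38.728 sabins.
ᾱ = A/S = 0.180.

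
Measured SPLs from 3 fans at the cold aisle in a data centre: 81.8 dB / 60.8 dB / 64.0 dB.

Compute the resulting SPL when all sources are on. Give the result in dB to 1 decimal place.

Converting to relative power and adding: 10^(81.8/10) + 10^(60.8/10) + 10^(64.0/10) = 1.551e+08.
Combined level = 10 log₁₀(1.551e+08) = 81.9 dB.

81.9 dB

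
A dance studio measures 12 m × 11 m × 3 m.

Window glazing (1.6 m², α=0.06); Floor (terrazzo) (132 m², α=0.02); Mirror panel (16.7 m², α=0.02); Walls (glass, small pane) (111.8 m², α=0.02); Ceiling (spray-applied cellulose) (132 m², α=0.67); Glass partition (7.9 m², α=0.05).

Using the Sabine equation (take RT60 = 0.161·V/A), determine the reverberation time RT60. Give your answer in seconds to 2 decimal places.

Equivalent absorption area: A = 1.6*0.06 + 132*0.02 + 16.7*0.02 + 111.8*0.02 + 132*0.67 + 7.9*0.05 = 94.141 m².
Volume V = 12 × 11 × 3 = 396 m³.
Sabine: RT60 = 0.161 × 396 / 94.141 = 0.68 s.

0.68 sec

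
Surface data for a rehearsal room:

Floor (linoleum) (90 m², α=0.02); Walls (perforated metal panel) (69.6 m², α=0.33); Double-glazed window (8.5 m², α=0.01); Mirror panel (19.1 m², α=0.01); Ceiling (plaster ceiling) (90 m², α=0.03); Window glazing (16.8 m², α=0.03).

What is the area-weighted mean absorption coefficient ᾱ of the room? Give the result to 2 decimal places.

0.10

Total surface area S = 294.0 m².
Σ(Sᵢαᵢ) = 90·0.02 + 69.6·0.33 + 8.5·0.01 + 19.1·0.01 + 90·0.03 + 16.8·0.03 = 28.248.
ᾱ = A/S = 0.10.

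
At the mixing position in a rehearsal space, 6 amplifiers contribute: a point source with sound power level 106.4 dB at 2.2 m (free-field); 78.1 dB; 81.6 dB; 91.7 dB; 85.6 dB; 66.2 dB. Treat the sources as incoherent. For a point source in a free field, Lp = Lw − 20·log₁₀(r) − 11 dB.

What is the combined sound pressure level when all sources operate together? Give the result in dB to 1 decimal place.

94.4 dB

Source at 2.2 m: Lp = 106.4 − 20·log₁₀(2.2) − 11 = 88.6 dB.
Sum in the linear (power) domain: Σ 10^(Lᵢ/10) = 10^(88.6/10) + 10^(78.1/10) + 10^(81.6/10) + 10^(91.7/10) + 10^(85.6/10) + 10^(66.2/10) = 2.78e+09.
Combined level = 10 log₁₀(2.78e+09) = 94.4 dB.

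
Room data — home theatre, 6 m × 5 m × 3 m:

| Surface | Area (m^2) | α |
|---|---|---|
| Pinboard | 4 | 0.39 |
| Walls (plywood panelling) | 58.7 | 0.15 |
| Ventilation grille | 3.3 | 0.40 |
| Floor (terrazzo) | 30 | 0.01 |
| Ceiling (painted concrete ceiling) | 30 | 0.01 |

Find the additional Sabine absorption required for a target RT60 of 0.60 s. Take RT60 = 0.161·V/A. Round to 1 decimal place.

11.9 sabins

A₁ = Σ Sᵢαᵢ = 4*0.39 + 58.7*0.15 + 3.3*0.40 + 30*0.01 + 30*0.01 = 12.285 sabins.
Target A₂ = 0.161·90/0.60 = 24.150 sabins (V = 90 m³).
Shortfall: 24.150 − 12.285 = 11.9 sabins.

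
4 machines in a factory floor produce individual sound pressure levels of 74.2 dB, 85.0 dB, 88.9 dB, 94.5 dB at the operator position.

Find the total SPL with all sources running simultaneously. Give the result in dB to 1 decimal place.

Sum in the linear (power) domain: Σ 10^(Lᵢ/10) = 10^(74.2/10) + 10^(85.0/10) + 10^(88.9/10) + 10^(94.5/10) = 3.937e+09.
Combined level = 10 log₁₀(3.937e+09) = 96.0 dB.

96.0 dB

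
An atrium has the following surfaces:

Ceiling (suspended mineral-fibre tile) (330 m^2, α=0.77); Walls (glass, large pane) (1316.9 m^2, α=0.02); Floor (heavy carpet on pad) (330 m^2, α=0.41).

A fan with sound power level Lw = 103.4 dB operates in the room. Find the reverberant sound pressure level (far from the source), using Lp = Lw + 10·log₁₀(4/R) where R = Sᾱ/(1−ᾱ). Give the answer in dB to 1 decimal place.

82.2 dB

A = 415.738 sabins; S = 1976.9 m^2.
ᾱ = 0.2103, so room constant R = A/(1−ᾱ) = 526.451 m^2.
Lp = 103.4 + 10·log₁₀(4/526.451) = 103.4 + (-21.19) = 82.2 dB.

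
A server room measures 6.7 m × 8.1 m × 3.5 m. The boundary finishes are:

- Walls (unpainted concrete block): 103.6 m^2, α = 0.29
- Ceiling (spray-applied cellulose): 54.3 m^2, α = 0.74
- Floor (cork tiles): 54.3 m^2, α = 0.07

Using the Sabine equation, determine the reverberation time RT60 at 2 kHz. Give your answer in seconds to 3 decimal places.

0.413 s

Summing Sᵢαᵢ: 30.044 + 40.182 + 3.801 → A = 74.027 sabins.
Volume V = 6.7 × 8.1 × 3.5 = 189.945 m³.
Sabine: RT60 = 0.161 × 189.945 / 74.027 = 0.413 s.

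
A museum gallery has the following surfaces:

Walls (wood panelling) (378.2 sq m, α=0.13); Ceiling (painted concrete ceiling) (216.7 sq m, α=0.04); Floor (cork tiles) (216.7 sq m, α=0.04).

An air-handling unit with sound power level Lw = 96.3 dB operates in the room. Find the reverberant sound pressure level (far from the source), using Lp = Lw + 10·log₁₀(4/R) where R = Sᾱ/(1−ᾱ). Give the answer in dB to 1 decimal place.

83.7 dB

Σ(Sᵢαᵢ) = 378.2·0.13 + 216.7·0.04 + 216.7·0.04 = 66.502; total area S = 811.6 sq m.
ᾱ = 66.502/811.6 = 0.0819; R = Sᾱ/(1−ᾱ) = 66.502/(1−0.0819) = 72.434 sq m.
Lp = Lw + 10 log₁₀(4/R) = 96.3 -12.58 = 83.7 dB.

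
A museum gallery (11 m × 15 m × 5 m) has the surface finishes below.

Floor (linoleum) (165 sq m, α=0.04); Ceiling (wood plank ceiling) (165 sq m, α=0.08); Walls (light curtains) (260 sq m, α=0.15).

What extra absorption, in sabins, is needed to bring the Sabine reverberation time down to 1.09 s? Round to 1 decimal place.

63.1 sabins

Summing Sᵢαᵢ: 6.600 + 13.200 + 39.000 → A₁ = 58.800 sabins.
Target A₂ = 0.161·825/1.09 = 121.858 sabins (V = 825 m³).
ΔA = A₂ − A₁ = 121.858 − 58.800 = 63.1 sabins.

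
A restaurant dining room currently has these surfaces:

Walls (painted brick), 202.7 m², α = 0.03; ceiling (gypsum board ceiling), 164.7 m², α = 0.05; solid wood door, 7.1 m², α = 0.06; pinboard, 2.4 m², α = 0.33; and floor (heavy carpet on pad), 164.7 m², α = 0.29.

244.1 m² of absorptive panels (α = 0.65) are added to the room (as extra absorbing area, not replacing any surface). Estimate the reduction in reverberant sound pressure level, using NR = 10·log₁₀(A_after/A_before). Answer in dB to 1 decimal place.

Total absorption A_before = 202.7×0.03 + 164.7×0.05 + 7.1×0.06 + 2.4×0.33 + 164.7×0.29
  = 6.081 + 8.235 + 0.426 + 0.792 + 47.763 = 63.297 m² sabins.
Added absorption = 244.1 × 0.65 = 158.665 sabins.
A_after = 63.297 + 158.665 = 221.962 sabins.
NR = 10·log₁₀(221.962/63.297) = 5.4 dB.

5.4 dB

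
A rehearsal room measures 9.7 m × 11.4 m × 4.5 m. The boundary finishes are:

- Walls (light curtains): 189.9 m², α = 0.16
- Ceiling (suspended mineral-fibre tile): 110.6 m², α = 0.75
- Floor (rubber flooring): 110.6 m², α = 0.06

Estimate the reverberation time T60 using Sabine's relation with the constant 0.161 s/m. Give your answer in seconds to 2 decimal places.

0.67 s

A = Σ Sᵢαᵢ = 189.9·0.16 + 110.6·0.75 + 110.6·0.06 = 119.970 sabins.
V = 9.7·11.4·4.5 = 497.61 m³.
RT60 = 0.161 · V / A = 0.161 × 497.61 / 119.970 = 0.67 s.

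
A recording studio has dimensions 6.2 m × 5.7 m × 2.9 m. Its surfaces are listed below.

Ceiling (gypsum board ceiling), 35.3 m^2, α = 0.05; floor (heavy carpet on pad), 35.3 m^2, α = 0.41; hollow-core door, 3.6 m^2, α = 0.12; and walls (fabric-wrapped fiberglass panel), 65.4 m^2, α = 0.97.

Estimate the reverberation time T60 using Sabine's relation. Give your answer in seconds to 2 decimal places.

Equivalent absorption area: A = 35.3·0.05 + 35.3·0.41 + 3.6·0.12 + 65.4·0.97 = 80.108 m^2.
V = 6.2·5.7·2.9 = 102.486 m³.
T = 0.161 V/A = 0.161·102.486/80.108 = 0.21 s.

0.21 seconds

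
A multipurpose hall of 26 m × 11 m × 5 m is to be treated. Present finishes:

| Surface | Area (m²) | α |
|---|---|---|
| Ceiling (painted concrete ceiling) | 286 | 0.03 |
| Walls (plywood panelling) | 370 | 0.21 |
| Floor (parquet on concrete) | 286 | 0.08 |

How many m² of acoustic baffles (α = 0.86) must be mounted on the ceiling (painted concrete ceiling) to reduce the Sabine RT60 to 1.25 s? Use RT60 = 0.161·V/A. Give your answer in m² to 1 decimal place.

Equivalent absorption area: A₁ = 286*0.03 + 370*0.21 + 286*0.08 = 109.160 m².
V = 1430 m³. Target absorption A₂ = 0.161 × 1430 / 1.25 = 184.184 sabins.
Absorption to add: 184.184 − 109.160 = 75.024 sabins.
Net gain per m²: Δα = 0.86 − 0.03 = 0.83.
Area = ΔA/Δα = 75.024/0.83 = 90.4 m².

90.4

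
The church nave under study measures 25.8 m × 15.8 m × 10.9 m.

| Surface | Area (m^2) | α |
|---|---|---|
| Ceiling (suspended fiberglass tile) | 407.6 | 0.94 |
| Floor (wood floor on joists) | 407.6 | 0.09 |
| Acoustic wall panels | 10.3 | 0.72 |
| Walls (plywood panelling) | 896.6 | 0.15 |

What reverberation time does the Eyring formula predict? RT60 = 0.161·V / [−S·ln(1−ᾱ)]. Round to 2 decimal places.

Total surface area S = 407.6 + 407.6 + 10.3 + 896.6 = 1722.1 m^2.
Absorption A = 407.6×0.94 + 407.6×0.09 + 10.3×0.72 + 896.6×0.15 = 561.734 sabins.
ᾱ = 561.734 / 1722.1 = 0.3262.
Eyring denominator: −S ln(1−ᾱ) = 679.923.
V = 25.8 × 15.8 × 10.9 = 4443.276 m³.
RT60 = 0.161 × 4443.276 / 679.923 = 1.05 s.

1.05 seconds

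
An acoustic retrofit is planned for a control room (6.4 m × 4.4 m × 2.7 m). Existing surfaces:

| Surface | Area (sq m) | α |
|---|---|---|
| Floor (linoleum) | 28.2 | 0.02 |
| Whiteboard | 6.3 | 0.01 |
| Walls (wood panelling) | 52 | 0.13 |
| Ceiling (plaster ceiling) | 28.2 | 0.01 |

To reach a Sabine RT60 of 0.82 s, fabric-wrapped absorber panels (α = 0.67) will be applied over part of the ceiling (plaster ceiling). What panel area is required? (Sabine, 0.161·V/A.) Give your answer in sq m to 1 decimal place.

Summing Sᵢαᵢ: 0.564 + 0.063 + 6.760 + 0.282 → A₁ = 7.669 sabins.
V = 76.032 m³. Target absorption A₂ = 0.161 × 76.032 / 0.82 = 14.928 sabins.
ΔA needed = 14.928 − 7.669 = 7.259 sabins.
Each sq m of panel replacing the ceiling (plaster ceiling) adds (0.67 − 0.01) = 0.66 sabins.
Area = ΔA/Δα = 7.259/0.66 = 11.0 sq m.

11.0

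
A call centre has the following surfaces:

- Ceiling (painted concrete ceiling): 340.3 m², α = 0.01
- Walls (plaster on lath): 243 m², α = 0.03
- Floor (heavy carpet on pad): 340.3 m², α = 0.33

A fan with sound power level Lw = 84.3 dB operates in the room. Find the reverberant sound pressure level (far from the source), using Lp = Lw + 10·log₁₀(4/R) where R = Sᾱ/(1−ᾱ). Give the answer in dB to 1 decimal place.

68.8 dB

Σ(Sᵢαᵢ) = 340.3·0.01 + 243·0.03 + 340.3·0.33 = 122.992; total area S = 923.6 m².
ᾱ = 0.1332, so room constant R = A/(1−ᾱ) = 141.892 m².
Lp = Lw + 10 log₁₀(4/R) = 84.3 -15.50 = 68.8 dB.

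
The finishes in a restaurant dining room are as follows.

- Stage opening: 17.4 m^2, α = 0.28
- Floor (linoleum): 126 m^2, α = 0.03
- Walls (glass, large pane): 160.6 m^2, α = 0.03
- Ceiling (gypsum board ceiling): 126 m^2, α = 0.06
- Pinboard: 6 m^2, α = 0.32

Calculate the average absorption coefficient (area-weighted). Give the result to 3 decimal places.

S = Σ Sᵢ = 17.4 + 126 + 160.6 + 126 + 6 = 436.0 m^2.
Σ(Sᵢαᵢ) = 17.4×0.28 + 126×0.03 + 160.6×0.03 + 126×0.06 + 6×0.32 = 22.950.
ᾱ = A/S = 0.053.

0.053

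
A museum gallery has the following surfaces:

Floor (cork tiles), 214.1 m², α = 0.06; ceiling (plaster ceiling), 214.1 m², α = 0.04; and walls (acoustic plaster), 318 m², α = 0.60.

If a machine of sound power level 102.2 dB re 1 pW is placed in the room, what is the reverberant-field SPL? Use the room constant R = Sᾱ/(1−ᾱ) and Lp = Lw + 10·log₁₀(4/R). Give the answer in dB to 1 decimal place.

83.5 dB

A = 212.210 sabins; S = 746.2 m².
ᾱ = 212.210/746.2 = 0.2844; R = Sᾱ/(1−ᾱ) = 212.210/(1−0.2844) = 296.548 m².
Lp = Lw + 10 log₁₀(4/R) = 102.2 -18.70 = 83.5 dB.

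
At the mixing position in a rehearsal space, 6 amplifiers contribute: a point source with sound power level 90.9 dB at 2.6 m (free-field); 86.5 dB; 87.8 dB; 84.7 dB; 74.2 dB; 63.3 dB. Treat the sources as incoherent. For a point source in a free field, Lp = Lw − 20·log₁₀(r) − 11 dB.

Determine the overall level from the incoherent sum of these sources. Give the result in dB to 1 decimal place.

91.4 dB

Source at 2.6 m: Lp = 90.9 − 20·log₁₀(2.6) − 11 = 71.6 dB.
Σ 10^(Lᵢ/10) = 1.387e+09.
Combined level = 10 log₁₀(1.387e+09) = 91.4 dB.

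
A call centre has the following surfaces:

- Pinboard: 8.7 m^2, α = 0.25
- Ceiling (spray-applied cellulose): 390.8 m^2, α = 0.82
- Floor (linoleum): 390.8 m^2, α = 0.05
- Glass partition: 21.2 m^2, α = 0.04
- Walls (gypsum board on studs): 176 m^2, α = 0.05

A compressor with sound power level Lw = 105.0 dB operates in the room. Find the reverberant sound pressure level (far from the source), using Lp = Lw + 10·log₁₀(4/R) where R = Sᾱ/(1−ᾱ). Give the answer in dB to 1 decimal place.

A = 351.819 sabins; S = 987.5 m^2.
ᾱ = 351.819/987.5 = 0.3563; R = Sᾱ/(1−ᾱ) = 351.819/(1−0.3563) = 546.557 m^2.
Lp = 105.0 + 10·log₁₀(4/546.557) = 105.0 + (-21.36) = 83.6 dB.

83.6 dB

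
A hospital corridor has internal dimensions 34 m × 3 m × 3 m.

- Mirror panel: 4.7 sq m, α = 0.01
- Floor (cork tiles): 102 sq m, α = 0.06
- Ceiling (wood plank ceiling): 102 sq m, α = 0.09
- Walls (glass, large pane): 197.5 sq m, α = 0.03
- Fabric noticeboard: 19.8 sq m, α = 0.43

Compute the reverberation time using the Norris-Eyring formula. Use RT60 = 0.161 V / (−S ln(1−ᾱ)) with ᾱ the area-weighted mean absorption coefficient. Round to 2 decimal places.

S = Σ Sᵢ = 426.0 sq m.
Σ(Sᵢαᵢ) = 4.7×0.01 + 102×0.06 + 102×0.09 + 197.5×0.03 + 19.8×0.43 = 29.786.
Mean coefficient ᾱ = A/S = 0.0699.
−S·ln(1−ᾱ) = −426.0 × ln(1 − 0.0699) = 30.869.
V = 34 × 3 × 3 = 306 m³.
RT60 = 0.161 × 306 / 30.869 = 1.60 s.

1.60 s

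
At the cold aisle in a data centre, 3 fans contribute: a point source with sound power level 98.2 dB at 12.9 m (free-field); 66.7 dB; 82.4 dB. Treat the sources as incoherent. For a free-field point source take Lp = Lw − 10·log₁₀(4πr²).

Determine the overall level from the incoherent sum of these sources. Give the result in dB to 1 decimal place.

Source at 12.9 m: Lp = 98.2 − 10·log₁₀(4π·12.9²) = 98.2 − 10·log₁₀(2091.170) = 65.0 dB.
Σ 10^(Lᵢ/10) = 1.816e+08.
L_total = 10·log₁₀(1.816e+08) = 82.6 dB.

82.6 dB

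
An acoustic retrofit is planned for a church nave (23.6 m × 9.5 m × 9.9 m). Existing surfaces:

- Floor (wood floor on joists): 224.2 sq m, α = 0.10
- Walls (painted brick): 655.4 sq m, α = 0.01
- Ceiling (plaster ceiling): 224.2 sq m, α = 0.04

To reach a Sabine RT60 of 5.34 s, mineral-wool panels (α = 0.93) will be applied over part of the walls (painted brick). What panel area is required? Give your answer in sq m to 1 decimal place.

Summing Sᵢαᵢ: 22.420 + 6.554 + 8.968 → A₁ = 37.942 sabins.
V = 2219.58 m³. Target absorption A₂ = 0.161 × 2219.58 / 5.34 = 66.920 sabins.
ΔA needed = 66.920 − 37.942 = 28.978 sabins.
Net gain per sq m: Δα = 0.93 − 0.01 = 0.92.
Area = ΔA/Δα = 28.978/0.92 = 31.5 sq m.

31.5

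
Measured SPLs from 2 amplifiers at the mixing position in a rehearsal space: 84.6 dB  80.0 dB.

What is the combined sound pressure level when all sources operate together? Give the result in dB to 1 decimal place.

85.9 dB

Converting to relative power and adding: 10^(84.6/10) + 10^(80.0/10) = 3.884e+08.
L_total = 10·log₁₀(3.884e+08) = 85.9 dB.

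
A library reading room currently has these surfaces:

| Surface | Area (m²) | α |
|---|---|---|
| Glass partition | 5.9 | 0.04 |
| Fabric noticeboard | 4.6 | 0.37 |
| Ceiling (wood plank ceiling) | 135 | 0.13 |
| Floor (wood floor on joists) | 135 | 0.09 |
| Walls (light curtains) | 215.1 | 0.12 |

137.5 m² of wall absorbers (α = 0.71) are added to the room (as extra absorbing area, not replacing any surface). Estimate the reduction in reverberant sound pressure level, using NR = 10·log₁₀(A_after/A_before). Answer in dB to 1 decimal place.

A_before = Σ Sᵢαᵢ = 5.9×0.04 + 4.6×0.37 + 135×0.13 + 135×0.09 + 215.1×0.12 = 57.450 sabins.
Treatment contributes 137.5·0.71 = 97.625 sabins.
A_after = 57.450 + 97.625 = 155.075 sabins.
NR = 10·log₁₀(155.075/57.450) = 4.3 dB.

4.3 dB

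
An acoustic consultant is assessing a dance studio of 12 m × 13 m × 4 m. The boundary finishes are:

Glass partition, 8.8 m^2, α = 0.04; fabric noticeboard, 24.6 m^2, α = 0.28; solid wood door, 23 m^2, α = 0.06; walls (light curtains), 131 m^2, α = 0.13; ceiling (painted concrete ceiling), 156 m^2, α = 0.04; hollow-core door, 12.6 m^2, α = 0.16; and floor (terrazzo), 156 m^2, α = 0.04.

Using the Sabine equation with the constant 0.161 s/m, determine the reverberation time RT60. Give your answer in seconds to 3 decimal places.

Equivalent absorption area: A = 8.8*0.04 + 24.6*0.28 + 23*0.06 + 131*0.13 + 156*0.04 + 12.6*0.16 + 156*0.04 = 40.146 m^2.
V = 12·13·4 = 624 m³.
Sabine: RT60 = 0.161 × 624 / 40.146 = 2.502 s.

2.502 s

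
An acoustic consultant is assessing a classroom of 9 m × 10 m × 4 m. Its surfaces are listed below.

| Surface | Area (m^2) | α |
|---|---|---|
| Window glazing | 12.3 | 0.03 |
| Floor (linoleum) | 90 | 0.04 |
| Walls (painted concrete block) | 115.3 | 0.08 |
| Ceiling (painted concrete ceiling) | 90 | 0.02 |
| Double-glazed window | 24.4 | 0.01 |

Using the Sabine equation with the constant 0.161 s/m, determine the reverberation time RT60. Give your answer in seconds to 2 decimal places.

Equivalent absorption area: A = 12.3*0.03 + 90*0.04 + 115.3*0.08 + 90*0.02 + 24.4*0.01 = 15.237 m^2.
Room volume: 360 m³.
RT60 = 0.161 · V / A = 0.161 × 360 / 15.237 = 3.80 s.

3.80 sec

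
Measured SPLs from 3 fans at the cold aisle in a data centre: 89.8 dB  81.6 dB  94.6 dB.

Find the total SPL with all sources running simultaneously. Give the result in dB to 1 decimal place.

Sum in the linear (power) domain: Σ 10^(Lᵢ/10) = 10^(89.8/10) + 10^(81.6/10) + 10^(94.6/10) = 3.984e+09.
L_total = 10·log₁₀(3.984e+09) = 96.0 dB.

96.0 dB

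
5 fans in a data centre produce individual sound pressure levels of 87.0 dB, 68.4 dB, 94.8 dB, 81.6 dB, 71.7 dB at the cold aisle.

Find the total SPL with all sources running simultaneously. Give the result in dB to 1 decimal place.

Converting to relative power and adding: 10^(87.0/10) + 10^(68.4/10) + 10^(94.8/10) + 10^(81.6/10) + 10^(71.7/10) = 3.687e+09.
L_total = 10·log₁₀(3.687e+09) = 95.7 dB.

95.7 dB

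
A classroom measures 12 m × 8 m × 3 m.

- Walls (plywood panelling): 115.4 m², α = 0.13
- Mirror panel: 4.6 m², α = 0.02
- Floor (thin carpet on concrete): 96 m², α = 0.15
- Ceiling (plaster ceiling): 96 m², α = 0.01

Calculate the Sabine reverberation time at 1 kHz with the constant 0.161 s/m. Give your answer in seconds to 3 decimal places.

1.523 sec

Summing Sᵢαᵢ: 15.002 + 0.092 + 14.400 + 0.960 → A = 30.454 sabins.
Volume V = 12 × 8 × 3 = 288 m³.
T = 0.161 V/A = 0.161·288/30.454 = 1.523 s.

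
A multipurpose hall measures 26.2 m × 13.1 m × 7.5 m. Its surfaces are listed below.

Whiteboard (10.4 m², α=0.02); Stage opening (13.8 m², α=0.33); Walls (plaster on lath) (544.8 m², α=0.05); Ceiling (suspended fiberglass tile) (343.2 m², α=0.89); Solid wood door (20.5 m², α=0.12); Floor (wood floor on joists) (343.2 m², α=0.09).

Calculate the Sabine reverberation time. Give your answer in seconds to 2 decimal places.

1.12 seconds

Summing Sᵢαᵢ: 0.208 + 4.554 + 27.240 + 305.448 + 2.460 + 30.888 → A = 370.798 sabins.
Room volume: 2574.15 m³.
Sabine: RT60 = 0.161 × 2574.15 / 370.798 = 1.12 s.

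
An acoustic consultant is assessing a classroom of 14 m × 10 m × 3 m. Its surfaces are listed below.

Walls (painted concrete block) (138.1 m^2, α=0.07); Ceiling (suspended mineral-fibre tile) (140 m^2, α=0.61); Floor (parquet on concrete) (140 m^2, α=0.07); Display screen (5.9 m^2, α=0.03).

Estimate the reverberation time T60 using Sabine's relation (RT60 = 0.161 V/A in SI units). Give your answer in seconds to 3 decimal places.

0.644 seconds

Equivalent absorption area: A = 138.1*0.07 + 140*0.61 + 140*0.07 + 5.9*0.03 = 105.044 m^2.
V = 14·10·3 = 420 m³.
RT60 = 0.161 · V / A = 0.161 × 420 / 105.044 = 0.644 s.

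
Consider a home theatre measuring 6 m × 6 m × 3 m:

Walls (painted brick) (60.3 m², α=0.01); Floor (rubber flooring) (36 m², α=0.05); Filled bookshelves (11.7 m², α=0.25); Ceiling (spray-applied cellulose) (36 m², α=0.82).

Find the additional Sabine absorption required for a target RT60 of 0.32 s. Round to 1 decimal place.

19.5 sabins

A₁ = Σ Sᵢαᵢ = 60.3×0.01 + 36×0.05 + 11.7×0.25 + 36×0.82 = 34.848 sabins.
For T = 0.32 s, need A₂ = 0.161·V/T = 0.161·108/0.32 = 54.338 sabins.
Additional absorption ΔA = 54.338 − 34.848 = 19.5 sabins.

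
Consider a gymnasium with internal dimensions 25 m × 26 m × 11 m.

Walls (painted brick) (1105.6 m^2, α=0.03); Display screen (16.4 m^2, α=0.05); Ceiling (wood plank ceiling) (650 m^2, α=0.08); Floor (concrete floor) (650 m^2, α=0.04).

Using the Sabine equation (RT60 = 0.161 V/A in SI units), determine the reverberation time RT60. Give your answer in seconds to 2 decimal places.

Equivalent absorption area: A = 1105.6·0.03 + 16.4·0.05 + 650·0.08 + 650·0.04 = 111.988 m^2.
Volume V = 25 × 26 × 11 = 7150 m³.
RT60 = 0.161 · V / A = 0.161 × 7150 / 111.988 = 10.28 s.

10.28 seconds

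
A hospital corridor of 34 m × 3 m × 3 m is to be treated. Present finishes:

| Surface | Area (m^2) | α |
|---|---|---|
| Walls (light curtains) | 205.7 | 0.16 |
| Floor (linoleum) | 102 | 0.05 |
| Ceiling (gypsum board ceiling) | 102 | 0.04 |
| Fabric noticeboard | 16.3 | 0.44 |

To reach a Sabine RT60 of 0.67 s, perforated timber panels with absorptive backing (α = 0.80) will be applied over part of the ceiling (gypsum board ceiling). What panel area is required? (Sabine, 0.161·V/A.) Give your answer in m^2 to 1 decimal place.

Equivalent absorption area: A₁ = 205.7×0.16 + 102×0.05 + 102×0.04 + 16.3×0.44 = 49.264 m^2.
V = 306 m³. Target absorption A₂ = 0.161 × 306 / 0.67 = 73.531 sabins.
Absorption to add: 73.531 − 49.264 = 24.267 sabins.
Net gain per m^2: Δα = 0.80 − 0.04 = 0.76.
Area = ΔA/Δα = 24.267/0.76 = 31.9 m^2.

31.9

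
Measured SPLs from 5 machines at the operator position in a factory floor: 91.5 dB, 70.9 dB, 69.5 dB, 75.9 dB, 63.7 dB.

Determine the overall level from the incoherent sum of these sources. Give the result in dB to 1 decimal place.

Sum in the linear (power) domain: Σ 10^(Lᵢ/10) = 10^(91.5/10) + 10^(70.9/10) + 10^(69.5/10) + 10^(75.9/10) + 10^(63.7/10) = 1.475e+09.
Back to dB: 10·log₁₀ Σ = 91.7 dB.

91.7 dB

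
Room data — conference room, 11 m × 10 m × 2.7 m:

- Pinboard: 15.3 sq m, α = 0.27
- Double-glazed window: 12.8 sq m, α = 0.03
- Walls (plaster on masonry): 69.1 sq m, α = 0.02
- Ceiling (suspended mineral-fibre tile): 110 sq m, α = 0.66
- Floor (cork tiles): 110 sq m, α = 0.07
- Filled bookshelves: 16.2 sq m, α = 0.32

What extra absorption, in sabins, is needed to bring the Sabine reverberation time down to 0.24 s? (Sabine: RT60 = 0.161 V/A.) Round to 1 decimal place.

Equivalent absorption area: A₁ = 15.3*0.27 + 12.8*0.03 + 69.1*0.02 + 110*0.66 + 110*0.07 + 16.2*0.32 = 91.381 sq m.
V = 297 m³. Required absorption A₂ = 0.161 × 297 / 0.24 = 199.238 sabins.
Additional absorption ΔA = 199.238 − 91.381 = 107.9 sabins.

107.9 sabins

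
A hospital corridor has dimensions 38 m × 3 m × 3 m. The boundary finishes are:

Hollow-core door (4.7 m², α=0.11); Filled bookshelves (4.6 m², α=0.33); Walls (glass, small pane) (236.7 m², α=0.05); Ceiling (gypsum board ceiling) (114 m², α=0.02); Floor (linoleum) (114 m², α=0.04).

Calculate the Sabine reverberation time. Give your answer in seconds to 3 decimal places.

2.659 s

Total absorption A = 4.7·0.11 + 4.6·0.33 + 236.7·0.05 + 114·0.02 + 114·0.04
  = 0.517 + 1.518 + 11.835 + 2.280 + 4.560 = 20.710 m² sabins.
Room volume: 342 m³.
T = 0.161 V/A = 0.161·342/20.710 = 2.659 s.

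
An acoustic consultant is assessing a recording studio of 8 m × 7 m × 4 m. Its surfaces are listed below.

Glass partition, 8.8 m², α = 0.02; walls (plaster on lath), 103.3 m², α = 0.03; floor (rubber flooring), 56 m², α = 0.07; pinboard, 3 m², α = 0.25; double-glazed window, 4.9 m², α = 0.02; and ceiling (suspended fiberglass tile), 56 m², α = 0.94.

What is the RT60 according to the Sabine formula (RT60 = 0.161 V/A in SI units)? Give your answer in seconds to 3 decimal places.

A = Σ Sᵢαᵢ = 8.8*0.02 + 103.3*0.03 + 56*0.07 + 3*0.25 + 4.9*0.02 + 56*0.94 = 60.683 sabins.
V = 8·7·4 = 224 m³.
T = 0.161 V/A = 0.161·224/60.683 = 0.594 s.

0.594 sec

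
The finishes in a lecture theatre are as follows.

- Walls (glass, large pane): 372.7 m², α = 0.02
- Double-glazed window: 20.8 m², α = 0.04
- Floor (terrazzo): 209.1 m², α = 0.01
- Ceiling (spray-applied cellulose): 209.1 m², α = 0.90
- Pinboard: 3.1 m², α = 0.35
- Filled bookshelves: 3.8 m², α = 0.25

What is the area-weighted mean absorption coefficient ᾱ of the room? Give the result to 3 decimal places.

Total surface area S = 818.6 m².
A = 372.7·0.02 + 20.8·0.04 + 209.1·0.01 + 209.1·0.90 + 3.1·0.35 + 3.8·0.25 = 200.602 sabins.
ᾱ = 200.602 / 818.6 = 0.245.

0.245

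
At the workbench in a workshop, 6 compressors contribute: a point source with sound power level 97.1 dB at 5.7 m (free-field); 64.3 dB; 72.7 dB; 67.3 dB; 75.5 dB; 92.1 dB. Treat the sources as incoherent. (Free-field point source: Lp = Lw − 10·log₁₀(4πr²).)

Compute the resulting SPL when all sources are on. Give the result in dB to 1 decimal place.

Source at 5.7 m: Lp = 97.1 − 10·log₁₀(4π·5.7²) = 97.1 − 10·log₁₀(408.281) = 71.0 dB.
Sum in the linear (power) domain: Σ 10^(Lᵢ/10) = 10^(71.0/10) + 10^(64.3/10) + 10^(72.7/10) + 10^(67.3/10) + 10^(75.5/10) + 10^(92.1/10) = 1.697e+09.
L_total = 10·log₁₀(1.697e+09) = 92.3 dB.

92.3 dB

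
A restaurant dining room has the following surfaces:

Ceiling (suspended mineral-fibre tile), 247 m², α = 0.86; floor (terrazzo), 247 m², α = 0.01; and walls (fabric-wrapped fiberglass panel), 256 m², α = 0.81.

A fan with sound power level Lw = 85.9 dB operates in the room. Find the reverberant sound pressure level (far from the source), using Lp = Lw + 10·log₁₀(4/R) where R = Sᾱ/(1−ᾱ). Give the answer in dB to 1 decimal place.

62.1 dB

Σ(Sᵢαᵢ) = 247·0.86 + 247·0.01 + 256·0.81 = 422.250; total area S = 750.0 m².
ᾱ = 422.250/750.0 = 0.5630; R = Sᾱ/(1−ᾱ) = 422.250/(1−0.5630) = 966.247 m².
Lp = Lw + 10 log₁₀(4/R) = 85.9 -23.83 = 62.1 dB.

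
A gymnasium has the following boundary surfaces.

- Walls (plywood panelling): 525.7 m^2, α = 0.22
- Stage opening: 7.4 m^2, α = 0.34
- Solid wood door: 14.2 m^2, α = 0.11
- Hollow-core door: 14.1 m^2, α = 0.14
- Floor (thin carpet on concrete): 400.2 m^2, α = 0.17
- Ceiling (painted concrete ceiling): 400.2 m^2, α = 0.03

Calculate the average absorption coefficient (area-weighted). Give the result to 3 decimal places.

Total surface area S = 1361.8 m^2.
Σ(Sᵢαᵢ) = 525.7×0.22 + 7.4×0.34 + 14.2×0.11 + 14.1×0.14 + 400.2×0.17 + 400.2×0.03 = 201.746.
ᾱ = A/S = 0.148.

0.148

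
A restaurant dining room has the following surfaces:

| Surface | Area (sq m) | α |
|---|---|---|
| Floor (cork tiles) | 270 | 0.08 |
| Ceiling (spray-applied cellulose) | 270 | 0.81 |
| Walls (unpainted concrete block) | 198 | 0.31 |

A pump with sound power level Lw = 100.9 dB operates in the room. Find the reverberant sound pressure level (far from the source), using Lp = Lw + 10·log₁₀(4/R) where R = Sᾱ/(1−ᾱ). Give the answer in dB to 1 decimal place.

A = 301.680 sabins; S = 738.0 sq m.
ᾱ = 301.680/738.0 = 0.4088; R = Sᾱ/(1−ᾱ) = 301.680/(1−0.4088) = 510.284 sq m.
Lp = Lw + 10 log₁₀(4/R) = 100.9 -21.06 = 79.8 dB.

79.8 dB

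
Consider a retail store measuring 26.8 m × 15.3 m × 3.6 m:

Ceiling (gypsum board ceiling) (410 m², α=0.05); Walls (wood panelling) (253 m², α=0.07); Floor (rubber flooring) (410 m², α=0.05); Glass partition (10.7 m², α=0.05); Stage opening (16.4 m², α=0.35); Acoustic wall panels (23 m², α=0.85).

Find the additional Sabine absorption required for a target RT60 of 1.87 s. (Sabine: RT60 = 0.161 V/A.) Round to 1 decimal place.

A₁ = Σ Sᵢαᵢ = 410*0.05 + 253*0.07 + 410*0.05 + 10.7*0.05 + 16.4*0.35 + 23*0.85 = 84.535 sabins.
For T = 1.87 s, need A₂ = 0.161·V/T = 0.161·1476.144/1.87 = 127.090 sabins.
Additional absorption ΔA = 127.090 − 84.535 = 42.6 sabins.

42.6 sabins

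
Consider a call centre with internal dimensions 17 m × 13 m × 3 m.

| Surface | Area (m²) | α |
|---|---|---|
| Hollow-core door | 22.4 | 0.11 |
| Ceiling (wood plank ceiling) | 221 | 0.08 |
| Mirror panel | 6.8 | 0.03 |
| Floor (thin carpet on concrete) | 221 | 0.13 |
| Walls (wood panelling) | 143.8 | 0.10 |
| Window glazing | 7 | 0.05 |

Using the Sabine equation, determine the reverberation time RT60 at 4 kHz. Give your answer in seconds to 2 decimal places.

Total absorption A = 22.4×0.11 + 221×0.08 + 6.8×0.03 + 221×0.13 + 143.8×0.10 + 7×0.05
  = 2.464 + 17.680 + 0.204 + 28.730 + 14.380 + 0.350 = 63.808 m² sabins.
Room volume: 663 m³.
T = 0.161 V/A = 0.161·663/63.808 = 1.67 s.

1.67 sec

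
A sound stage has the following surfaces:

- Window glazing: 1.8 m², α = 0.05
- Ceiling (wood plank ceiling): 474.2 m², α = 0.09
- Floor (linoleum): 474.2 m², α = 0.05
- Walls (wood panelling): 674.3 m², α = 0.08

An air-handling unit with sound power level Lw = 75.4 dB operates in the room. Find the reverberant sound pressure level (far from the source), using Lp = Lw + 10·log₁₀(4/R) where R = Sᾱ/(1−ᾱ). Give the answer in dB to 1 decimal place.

60.3 dB

Σ(Sᵢαᵢ) = 1.8×0.05 + 474.2×0.09 + 474.2×0.05 + 674.3×0.08 = 120.422; total area S = 1624.5 m².
ᾱ = 0.0741, so room constant R = A/(1−ᾱ) = 130.059 m².
Lp = Lw + 10 log₁₀(4/R) = 75.4 -15.12 = 60.3 dB.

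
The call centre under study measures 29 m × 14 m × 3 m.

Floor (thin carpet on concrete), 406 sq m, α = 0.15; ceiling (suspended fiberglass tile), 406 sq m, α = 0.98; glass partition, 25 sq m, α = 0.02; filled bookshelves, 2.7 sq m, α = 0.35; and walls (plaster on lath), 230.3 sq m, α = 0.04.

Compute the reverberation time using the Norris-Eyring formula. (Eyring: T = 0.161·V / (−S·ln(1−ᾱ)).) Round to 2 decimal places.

S = Σ Sᵢ = 1070.0 sq m.
Absorption A = 406·0.15 + 406·0.98 + 25·0.02 + 2.7·0.35 + 230.3·0.04 = 469.437 sabins.
ᾱ = 469.437 / 1070.0 = 0.4387.
−S·ln(1−ᾱ) = −1070.0 × ln(1 − 0.4387) = 617.925.
V = 29 × 14 × 3 = 1218 m³.
T = 0.161·V/[−S·ln(1−ᾱ)] = 0.161·1218/617.925 = 0.32 s.

0.32 sec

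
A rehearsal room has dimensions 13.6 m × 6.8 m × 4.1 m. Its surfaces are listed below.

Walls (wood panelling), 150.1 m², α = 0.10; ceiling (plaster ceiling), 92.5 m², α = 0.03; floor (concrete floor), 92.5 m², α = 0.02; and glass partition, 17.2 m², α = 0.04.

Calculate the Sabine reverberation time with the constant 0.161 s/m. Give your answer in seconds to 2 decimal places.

3.00 seconds

A = Σ Sᵢαᵢ = 150.1*0.10 + 92.5*0.03 + 92.5*0.02 + 17.2*0.04 = 20.323 sabins.
Room volume: 379.168 m³.
T = 0.161 V/A = 0.161·379.168/20.323 = 3.00 s.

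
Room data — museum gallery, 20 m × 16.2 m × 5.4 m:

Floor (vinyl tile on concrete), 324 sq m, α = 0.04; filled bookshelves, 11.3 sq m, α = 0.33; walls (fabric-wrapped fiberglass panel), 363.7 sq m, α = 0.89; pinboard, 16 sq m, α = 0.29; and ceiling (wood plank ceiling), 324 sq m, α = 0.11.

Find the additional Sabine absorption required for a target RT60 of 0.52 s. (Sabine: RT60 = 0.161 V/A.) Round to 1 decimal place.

161.0 sabins

Total absorption A₁ = 324*0.04 + 11.3*0.33 + 363.7*0.89 + 16*0.29 + 324*0.11
  = 12.960 + 3.729 + 323.693 + 4.640 + 35.640 = 380.662 sq m sabins.
V = 1749.6 m³. Required absorption A₂ = 0.161 × 1749.6 / 0.52 = 541.703 sabins.
Shortfall: 541.703 − 380.662 = 161.0 sabins.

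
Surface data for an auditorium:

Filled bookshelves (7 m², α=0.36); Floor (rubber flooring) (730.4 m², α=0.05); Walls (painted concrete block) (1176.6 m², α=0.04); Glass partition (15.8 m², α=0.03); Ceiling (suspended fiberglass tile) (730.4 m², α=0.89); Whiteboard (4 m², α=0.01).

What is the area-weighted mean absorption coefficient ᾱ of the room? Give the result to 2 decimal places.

0.28

S = Σ Sᵢ = 7 + 730.4 + 1176.6 + 15.8 + 730.4 + 4 = 2664.2 m².
Weighted sum Σ Sα = 736.674.
ᾱ = A/S = 0.28.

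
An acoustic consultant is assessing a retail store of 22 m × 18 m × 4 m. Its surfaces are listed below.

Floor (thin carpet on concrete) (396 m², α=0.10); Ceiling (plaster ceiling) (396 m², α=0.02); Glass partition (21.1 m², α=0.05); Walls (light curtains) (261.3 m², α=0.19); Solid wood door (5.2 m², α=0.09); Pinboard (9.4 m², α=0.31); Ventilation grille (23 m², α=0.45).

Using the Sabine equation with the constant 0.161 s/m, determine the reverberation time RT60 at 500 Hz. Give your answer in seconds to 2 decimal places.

Total absorption A = 396×0.10 + 396×0.02 + 21.1×0.05 + 261.3×0.19 + 5.2×0.09 + 9.4×0.31 + 23×0.45
  = 39.600 + 7.920 + 1.055 + 49.647 + 0.468 + 2.914 + 10.350 = 111.954 m² sabins.
V = 22·18·4 = 1584 m³.
RT60 = 0.161 · V / A = 0.161 × 1584 / 111.954 = 2.28 s.

2.28 s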